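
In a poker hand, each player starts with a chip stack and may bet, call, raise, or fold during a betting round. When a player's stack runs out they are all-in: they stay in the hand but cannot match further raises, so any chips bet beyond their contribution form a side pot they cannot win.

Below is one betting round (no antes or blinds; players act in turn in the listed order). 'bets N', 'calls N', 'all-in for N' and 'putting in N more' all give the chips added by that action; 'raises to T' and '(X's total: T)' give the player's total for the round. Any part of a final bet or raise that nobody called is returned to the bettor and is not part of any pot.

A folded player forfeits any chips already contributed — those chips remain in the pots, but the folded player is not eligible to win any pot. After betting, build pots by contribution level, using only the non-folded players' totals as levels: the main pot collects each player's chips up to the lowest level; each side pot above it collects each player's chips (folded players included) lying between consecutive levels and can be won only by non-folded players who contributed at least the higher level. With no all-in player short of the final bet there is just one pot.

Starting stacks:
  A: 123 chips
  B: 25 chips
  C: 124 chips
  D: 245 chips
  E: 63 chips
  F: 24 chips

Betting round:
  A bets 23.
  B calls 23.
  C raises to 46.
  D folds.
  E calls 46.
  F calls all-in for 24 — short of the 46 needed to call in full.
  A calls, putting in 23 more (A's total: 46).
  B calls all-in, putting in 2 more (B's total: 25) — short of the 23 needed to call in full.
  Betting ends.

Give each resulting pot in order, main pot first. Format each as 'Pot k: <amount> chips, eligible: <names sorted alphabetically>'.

Pot 1: 120 chips, eligible: A, B, C, E, F
Pot 2: 4 chips, eligible: A, B, C, E
Pot 3: 63 chips, eligible: A, C, E

Derivation:
Contributions: A=46, B=25, C=46, E=46, F=24
Folded: D
Pot levels (distinct totals of non-folded players): 24, 25, 46
Layer 1-24: 24 each from A, B, C, E, F = 24*5 = 120 chips; eligible A, B, C, E, F
Layer 25-25: 1 each from A, B, C, E = 1*4 = 4 chips; eligible A, B, C, E
Layer 26-46: 21 each from A, C, E = 21*3 = 63 chips; eligible A, C, E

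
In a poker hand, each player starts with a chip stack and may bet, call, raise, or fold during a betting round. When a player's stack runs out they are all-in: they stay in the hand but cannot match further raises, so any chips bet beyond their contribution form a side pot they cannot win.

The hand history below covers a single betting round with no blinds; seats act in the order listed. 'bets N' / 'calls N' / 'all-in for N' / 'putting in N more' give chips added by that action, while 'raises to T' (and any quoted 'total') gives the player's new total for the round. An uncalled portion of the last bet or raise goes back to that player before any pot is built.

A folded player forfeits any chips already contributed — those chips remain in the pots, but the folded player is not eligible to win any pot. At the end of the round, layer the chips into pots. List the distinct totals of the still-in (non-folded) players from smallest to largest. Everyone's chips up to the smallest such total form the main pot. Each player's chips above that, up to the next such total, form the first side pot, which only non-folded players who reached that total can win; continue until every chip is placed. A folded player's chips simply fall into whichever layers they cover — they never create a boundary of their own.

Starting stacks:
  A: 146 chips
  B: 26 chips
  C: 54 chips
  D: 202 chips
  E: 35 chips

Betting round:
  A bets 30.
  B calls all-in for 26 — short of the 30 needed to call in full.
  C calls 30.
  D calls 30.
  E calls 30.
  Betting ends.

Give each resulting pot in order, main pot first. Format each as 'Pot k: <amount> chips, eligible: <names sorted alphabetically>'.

Pot 1: 130 chips, eligible: A, B, C, D, E
Pot 2: 16 chips, eligible: A, C, D, E

Derivation:
Contributions: A=30, B=26, C=30, D=30, E=30
Pot levels (distinct totals of non-folded players): 26, 30
Layer 1-26: 26 each from A, B, C, D, E = 26*5 = 130 chips; eligible A, B, C, D, E
Layer 27-30: 4 each from A, C, D, E = 4*4 = 16 chips; eligible A, C, D, E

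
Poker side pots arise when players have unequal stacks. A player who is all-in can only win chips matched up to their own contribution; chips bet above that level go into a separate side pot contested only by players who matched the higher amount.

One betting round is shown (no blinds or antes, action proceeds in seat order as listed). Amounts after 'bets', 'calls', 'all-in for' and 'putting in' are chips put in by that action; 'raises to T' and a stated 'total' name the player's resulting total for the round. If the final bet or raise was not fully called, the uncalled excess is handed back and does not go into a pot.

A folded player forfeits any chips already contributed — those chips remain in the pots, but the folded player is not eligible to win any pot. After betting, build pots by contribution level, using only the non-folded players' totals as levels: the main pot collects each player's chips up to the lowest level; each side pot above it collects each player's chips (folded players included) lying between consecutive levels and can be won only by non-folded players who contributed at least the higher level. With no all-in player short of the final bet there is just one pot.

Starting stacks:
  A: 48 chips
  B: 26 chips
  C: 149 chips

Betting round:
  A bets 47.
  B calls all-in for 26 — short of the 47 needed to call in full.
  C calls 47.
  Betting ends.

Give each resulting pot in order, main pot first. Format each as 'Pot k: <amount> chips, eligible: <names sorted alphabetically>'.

Pot 1: 78 chips, eligible: A, B, C
Pot 2: 42 chips, eligible: A, C

Derivation:
Contributions: A=47, B=26, C=47
Pot levels (distinct totals of non-folded players): 26, 47
Layer 1-26: 26 each from A, B, C = 26*3 = 78 chips; eligible A, B, C
Layer 27-47: 21 each from A, C = 21*2 = 42 chips; eligible A, C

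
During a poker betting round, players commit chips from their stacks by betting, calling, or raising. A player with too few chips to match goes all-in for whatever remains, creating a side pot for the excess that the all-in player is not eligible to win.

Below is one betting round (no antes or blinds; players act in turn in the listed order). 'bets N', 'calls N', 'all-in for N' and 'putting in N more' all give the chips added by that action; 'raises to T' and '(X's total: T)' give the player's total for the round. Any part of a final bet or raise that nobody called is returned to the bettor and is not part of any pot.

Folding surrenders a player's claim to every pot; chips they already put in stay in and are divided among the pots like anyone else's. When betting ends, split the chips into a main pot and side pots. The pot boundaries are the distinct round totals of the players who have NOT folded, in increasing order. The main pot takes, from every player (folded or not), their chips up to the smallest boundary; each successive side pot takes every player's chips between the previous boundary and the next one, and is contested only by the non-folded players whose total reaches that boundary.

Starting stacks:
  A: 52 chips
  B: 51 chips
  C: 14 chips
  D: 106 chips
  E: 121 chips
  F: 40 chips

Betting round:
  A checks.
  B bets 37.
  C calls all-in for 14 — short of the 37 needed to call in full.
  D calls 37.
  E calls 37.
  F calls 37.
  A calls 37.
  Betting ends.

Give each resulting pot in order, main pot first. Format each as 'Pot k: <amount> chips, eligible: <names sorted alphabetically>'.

Pot 1: 84 chips, eligible: A, B, C, D, E, F
Pot 2: 115 chips, eligible: A, B, D, E, F

Derivation:
Contributions: A=37, B=37, C=14, D=37, E=37, F=37
Pot levels (distinct totals of non-folded players): 14, 37
Layer 1-14: 14 each from A, B, C, D, E, F = 14*6 = 84 chips; eligible A, B, C, D, E, F
Layer 15-37: 23 each from A, B, D, E, F = 23*5 = 115 chips; eligible A, B, D, E, F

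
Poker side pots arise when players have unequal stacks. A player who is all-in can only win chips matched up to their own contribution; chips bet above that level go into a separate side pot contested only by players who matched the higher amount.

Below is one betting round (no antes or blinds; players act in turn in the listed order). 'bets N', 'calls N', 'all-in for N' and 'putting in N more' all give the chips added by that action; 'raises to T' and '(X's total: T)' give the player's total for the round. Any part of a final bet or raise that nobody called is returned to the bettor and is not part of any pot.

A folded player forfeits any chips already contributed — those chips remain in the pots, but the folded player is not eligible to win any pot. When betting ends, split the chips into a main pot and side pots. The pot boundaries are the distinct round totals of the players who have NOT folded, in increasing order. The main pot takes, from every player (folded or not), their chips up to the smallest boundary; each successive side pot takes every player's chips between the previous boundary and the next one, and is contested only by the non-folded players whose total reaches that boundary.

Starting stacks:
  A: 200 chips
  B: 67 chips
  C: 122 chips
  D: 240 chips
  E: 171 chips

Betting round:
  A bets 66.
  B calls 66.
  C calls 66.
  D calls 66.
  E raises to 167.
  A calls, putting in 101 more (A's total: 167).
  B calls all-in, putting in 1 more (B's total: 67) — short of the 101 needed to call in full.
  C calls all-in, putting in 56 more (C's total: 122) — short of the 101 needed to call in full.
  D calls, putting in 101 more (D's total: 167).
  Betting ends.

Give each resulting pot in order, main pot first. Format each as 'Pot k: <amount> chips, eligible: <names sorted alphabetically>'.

Pot 1: 335 chips, eligible: A, B, C, D, E
Pot 2: 220 chips, eligible: A, C, D, E
Pot 3: 135 chips, eligible: A, D, E

Derivation:
Contributions: A=167, B=67, C=122, D=167, E=167
Pot levels (distinct totals of non-folded players): 67, 122, 167
Layer 1-67: 67 each from A, B, C, D, E = 67*5 = 335 chips; eligible A, B, C, D, E
Layer 68-122: 55 each from A, C, D, E = 55*4 = 220 chips; eligible A, C, D, E
Layer 123-167: 45 each from A, D, E = 45*3 = 135 chips; eligible A, D, E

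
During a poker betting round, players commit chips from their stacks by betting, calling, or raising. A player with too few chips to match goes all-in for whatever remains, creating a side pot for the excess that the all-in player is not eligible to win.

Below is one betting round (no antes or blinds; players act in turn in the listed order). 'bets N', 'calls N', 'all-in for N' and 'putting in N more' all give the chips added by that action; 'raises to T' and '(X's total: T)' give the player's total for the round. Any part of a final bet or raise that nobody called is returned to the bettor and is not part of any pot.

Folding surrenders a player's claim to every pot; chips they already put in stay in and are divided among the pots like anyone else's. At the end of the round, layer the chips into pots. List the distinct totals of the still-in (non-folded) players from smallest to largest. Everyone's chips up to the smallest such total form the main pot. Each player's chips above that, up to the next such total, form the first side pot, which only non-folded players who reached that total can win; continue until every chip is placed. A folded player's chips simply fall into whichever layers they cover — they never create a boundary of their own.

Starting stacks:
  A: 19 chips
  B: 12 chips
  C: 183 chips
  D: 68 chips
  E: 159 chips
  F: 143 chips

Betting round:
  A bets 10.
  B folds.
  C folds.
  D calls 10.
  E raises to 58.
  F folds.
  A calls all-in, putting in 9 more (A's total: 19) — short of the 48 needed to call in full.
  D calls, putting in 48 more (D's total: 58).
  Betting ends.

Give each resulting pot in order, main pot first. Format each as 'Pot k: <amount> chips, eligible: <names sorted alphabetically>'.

Pot 1: 57 chips, eligible: A, D, E
Pot 2: 78 chips, eligible: D, E

Derivation:
Contributions: A=19, D=58, E=58
Folded: B, C, F
Pot levels (distinct totals of non-folded players): 19, 58
Layer 1-19: 19 each from A, D, E = 19*3 = 57 chips; eligible A, D, E
Layer 20-58: 39 each from D, E = 39*2 = 78 chips; eligible D, E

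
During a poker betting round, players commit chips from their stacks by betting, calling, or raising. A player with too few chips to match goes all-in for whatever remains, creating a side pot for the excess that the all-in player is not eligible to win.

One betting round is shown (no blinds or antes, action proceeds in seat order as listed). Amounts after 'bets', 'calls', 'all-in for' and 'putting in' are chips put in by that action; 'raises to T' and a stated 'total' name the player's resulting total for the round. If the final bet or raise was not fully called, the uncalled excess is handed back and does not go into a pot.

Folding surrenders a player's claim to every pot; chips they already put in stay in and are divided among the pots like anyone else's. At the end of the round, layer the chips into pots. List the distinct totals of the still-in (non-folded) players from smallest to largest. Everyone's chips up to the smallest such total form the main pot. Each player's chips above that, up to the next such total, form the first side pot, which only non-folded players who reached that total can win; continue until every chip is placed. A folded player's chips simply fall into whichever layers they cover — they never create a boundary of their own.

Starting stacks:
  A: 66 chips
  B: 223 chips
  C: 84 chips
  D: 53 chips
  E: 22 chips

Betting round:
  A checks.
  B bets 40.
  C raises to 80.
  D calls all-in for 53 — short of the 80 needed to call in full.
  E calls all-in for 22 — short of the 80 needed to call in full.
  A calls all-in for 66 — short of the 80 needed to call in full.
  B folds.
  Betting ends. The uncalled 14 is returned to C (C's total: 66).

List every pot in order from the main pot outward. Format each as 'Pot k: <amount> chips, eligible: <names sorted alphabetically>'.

Pot 1: 110 chips, eligible: A, C, D, E
Pot 2: 111 chips, eligible: A, C, D
Pot 3: 26 chips, eligible: A, C

Derivation:
Contributions (after 14 returned to C): A=66, B=40, C=66, D=53, E=22
Folded: B
Pot levels (distinct totals of non-folded players): 22, 53, 66
Layer 1-22: 22 each from A, B, C, D, E = 22*5 = 110 chips; eligible A, C, D, E
Layer 23-53: A 31 + B 18 + C 31 + D 31 = 111 chips; eligible A, C, D
Layer 54-66: 13 each from A, C = 13*2 = 26 chips; eligible A, C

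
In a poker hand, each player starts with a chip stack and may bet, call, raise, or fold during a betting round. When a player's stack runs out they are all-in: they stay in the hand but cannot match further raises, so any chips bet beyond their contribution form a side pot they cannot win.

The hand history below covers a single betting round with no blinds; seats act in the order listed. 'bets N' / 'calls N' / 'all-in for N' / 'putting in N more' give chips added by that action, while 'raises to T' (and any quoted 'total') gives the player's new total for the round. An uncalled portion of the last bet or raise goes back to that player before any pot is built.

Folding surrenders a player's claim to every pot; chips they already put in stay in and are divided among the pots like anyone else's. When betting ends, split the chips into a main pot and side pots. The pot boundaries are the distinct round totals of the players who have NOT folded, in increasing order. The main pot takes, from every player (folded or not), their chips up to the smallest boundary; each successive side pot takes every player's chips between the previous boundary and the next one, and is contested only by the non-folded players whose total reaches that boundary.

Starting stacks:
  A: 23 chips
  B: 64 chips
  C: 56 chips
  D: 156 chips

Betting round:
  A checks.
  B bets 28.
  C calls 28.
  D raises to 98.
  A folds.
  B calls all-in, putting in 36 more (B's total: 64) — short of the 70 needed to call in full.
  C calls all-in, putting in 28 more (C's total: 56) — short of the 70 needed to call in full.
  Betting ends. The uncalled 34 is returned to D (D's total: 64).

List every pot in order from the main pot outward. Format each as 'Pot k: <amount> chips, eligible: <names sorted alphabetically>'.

Contributions (after 34 returned to D): B=64, C=56, D=64
Folded: A
Pot levels (distinct totals of non-folded players): 56, 64
Layer 1-56: 56 each from B, C, D = 56*3 = 168 chips; eligible B, C, D
Layer 57-64: 8 each from B, D = 8*2 = 16 chips; eligible B, D

Pot 1: 168 chips, eligible: B, C, D
Pot 2: 16 chips, eligible: B, D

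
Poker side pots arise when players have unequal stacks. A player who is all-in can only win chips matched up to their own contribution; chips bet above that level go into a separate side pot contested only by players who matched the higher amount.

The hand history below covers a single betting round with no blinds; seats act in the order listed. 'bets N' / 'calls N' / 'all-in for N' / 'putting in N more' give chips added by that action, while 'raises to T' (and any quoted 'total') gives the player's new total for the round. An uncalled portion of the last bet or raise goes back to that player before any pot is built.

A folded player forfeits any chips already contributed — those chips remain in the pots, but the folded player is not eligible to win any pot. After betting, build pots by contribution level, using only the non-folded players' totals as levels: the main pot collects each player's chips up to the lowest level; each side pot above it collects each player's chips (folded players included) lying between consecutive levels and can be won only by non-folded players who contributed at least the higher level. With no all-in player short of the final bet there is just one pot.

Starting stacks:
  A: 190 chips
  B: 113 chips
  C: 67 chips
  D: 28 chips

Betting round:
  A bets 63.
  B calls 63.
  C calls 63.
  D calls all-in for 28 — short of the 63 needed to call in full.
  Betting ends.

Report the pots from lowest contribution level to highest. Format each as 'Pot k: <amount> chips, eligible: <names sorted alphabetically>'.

Pot 1: 112 chips, eligible: A, B, C, D
Pot 2: 105 chips, eligible: A, B, C

Derivation:
Contributions: A=63, B=63, C=63, D=28
Pot levels (distinct totals of non-folded players): 28, 63
Layer 1-28: 28 each from A, B, C, D = 28*4 = 112 chips; eligible A, B, C, D
Layer 29-63: 35 each from A, B, C = 35*3 = 105 chips; eligible A, B, C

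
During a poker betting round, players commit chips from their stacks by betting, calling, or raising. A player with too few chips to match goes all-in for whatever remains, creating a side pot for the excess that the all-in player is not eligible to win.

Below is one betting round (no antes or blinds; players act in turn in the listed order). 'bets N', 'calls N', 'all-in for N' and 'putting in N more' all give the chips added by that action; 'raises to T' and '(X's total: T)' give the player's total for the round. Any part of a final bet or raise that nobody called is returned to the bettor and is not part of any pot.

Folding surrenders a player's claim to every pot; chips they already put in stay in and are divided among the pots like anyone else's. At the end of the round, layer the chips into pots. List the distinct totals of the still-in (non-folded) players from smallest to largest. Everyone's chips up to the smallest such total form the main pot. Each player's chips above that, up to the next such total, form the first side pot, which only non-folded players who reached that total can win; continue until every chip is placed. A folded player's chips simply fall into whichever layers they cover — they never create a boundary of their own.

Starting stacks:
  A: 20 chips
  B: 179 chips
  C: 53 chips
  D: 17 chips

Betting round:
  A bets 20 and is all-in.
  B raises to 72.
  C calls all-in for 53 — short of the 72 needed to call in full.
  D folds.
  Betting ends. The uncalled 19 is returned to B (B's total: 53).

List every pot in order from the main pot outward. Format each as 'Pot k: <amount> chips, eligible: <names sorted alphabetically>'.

Contributions (after 19 returned to B): A=20, B=53, C=53
Folded: D
Pot levels (distinct totals of non-folded players): 20, 53
Layer 1-20: 20 each from A, B, C = 20*3 = 60 chips; eligible A, B, C
Layer 21-53: 33 each from B, C = 33*2 = 66 chips; eligible B, C

Pot 1: 60 chips, eligible: A, B, C
Pot 2: 66 chips, eligible: B, C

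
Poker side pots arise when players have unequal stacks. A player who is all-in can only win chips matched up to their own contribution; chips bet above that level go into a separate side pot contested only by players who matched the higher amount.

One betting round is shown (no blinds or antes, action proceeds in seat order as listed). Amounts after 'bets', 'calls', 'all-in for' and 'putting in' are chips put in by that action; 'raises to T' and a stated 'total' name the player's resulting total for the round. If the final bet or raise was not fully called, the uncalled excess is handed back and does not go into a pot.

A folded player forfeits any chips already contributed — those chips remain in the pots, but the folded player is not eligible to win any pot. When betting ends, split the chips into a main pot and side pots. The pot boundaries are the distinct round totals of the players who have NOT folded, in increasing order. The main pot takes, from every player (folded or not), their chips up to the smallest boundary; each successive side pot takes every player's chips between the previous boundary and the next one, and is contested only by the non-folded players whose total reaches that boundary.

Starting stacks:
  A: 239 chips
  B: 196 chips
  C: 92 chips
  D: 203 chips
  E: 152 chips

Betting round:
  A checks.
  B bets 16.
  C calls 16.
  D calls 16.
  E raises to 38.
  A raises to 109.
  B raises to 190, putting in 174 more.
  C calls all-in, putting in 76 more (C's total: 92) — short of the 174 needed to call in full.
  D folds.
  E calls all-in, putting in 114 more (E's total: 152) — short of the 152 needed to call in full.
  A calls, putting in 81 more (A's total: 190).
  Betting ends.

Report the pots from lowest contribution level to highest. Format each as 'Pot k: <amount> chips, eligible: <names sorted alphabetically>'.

Contributions: A=190, B=190, C=92, D=16, E=152
Folded: D
Pot levels (distinct totals of non-folded players): 92, 152, 190
Layer 1-92: A 92 + B 92 + C 92 + D 16 + E 92 = 384 chips; eligible A, B, C, E
Layer 93-152: 60 each from A, B, E = 60*3 = 180 chips; eligible A, B, E
Layer 153-190: 38 each from A, B = 38*2 = 76 chips; eligible A, B

Pot 1: 384 chips, eligible: A, B, C, E
Pot 2: 180 chips, eligible: A, B, E
Pot 3: 76 chips, eligible: A, B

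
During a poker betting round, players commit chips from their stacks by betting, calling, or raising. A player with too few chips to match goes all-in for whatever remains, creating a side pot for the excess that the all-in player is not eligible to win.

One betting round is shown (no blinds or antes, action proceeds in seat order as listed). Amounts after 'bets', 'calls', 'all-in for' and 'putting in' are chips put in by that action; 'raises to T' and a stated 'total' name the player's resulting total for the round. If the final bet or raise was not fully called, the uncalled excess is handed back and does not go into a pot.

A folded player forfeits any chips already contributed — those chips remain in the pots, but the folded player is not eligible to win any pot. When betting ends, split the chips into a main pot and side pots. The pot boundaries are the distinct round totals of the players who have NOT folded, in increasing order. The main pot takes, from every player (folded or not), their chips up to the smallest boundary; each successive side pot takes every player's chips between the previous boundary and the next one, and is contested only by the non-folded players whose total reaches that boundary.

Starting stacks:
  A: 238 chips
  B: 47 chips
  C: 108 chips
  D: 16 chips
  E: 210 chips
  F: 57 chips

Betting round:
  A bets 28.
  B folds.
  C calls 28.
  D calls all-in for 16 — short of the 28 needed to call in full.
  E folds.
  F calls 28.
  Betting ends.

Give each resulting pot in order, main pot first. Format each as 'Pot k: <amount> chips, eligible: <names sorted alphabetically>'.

Pot 1: 64 chips, eligible: A, C, D, F
Pot 2: 36 chips, eligible: A, C, F

Derivation:
Contributions: A=28, C=28, D=16, F=28
Folded: B, E
Pot levels (distinct totals of non-folded players): 16, 28
Layer 1-16: 16 each from A, C, D, F = 16*4 = 64 chips; eligible A, C, D, F
Layer 17-28: 12 each from A, C, F = 12*3 = 36 chips; eligible A, C, F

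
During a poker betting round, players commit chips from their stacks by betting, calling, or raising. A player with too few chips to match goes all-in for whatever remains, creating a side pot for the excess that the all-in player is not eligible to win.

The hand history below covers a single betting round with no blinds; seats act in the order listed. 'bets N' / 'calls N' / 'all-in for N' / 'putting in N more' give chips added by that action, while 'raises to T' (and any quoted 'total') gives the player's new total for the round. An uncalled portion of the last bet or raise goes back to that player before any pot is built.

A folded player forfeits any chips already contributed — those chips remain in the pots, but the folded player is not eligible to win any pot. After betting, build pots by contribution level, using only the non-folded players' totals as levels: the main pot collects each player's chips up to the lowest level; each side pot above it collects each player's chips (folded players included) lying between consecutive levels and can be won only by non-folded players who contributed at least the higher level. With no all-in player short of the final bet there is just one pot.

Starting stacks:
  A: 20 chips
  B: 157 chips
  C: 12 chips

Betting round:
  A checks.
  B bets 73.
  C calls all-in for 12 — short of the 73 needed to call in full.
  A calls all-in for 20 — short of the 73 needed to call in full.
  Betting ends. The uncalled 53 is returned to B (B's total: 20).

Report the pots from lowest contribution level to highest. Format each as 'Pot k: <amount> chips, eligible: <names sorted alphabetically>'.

Pot 1: 36 chips, eligible: A, B, C
Pot 2: 16 chips, eligible: A, B

Derivation:
Contributions (after 53 returned to B): A=20, B=20, C=12
Pot levels (distinct totals of non-folded players): 12, 20
Layer 1-12: 12 each from A, B, C = 12*3 = 36 chips; eligible A, B, C
Layer 13-20: 8 each from A, B = 8*2 = 16 chips; eligible A, B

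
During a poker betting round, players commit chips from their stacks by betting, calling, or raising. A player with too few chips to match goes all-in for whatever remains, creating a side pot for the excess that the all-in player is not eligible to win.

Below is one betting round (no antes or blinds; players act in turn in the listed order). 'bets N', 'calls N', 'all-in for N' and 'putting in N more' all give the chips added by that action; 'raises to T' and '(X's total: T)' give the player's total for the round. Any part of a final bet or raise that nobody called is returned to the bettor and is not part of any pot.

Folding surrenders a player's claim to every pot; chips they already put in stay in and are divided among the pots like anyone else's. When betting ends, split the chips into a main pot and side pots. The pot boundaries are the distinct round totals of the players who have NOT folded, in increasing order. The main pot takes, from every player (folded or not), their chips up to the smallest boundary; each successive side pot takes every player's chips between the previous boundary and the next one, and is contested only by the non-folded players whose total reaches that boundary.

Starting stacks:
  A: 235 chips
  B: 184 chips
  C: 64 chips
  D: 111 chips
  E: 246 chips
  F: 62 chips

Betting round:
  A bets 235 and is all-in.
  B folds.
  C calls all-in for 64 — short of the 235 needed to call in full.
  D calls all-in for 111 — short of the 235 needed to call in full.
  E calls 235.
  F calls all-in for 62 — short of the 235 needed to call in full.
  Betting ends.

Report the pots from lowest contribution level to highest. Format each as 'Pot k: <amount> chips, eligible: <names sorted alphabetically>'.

Pot 1: 310 chips, eligible: A, C, D, E, F
Pot 2: 8 chips, eligible: A, C, D, E
Pot 3: 141 chips, eligible: A, D, E
Pot 4: 248 chips, eligible: A, E

Derivation:
Contributions: A=235, C=64, D=111, E=235, F=62
Folded: B
Pot levels (distinct totals of non-folded players): 62, 64, 111, 235
Layer 1-62: 62 each from A, C, D, E, F = 62*5 = 310 chips; eligible A, C, D, E, F
Layer 63-64: 2 each from A, C, D, E = 2*4 = 8 chips; eligible A, C, D, E
Layer 65-111: 47 each from A, D, E = 47*3 = 141 chips; eligible A, D, E
Layer 112-235: 124 each from A, E = 124*2 = 248 chips; eligible A, E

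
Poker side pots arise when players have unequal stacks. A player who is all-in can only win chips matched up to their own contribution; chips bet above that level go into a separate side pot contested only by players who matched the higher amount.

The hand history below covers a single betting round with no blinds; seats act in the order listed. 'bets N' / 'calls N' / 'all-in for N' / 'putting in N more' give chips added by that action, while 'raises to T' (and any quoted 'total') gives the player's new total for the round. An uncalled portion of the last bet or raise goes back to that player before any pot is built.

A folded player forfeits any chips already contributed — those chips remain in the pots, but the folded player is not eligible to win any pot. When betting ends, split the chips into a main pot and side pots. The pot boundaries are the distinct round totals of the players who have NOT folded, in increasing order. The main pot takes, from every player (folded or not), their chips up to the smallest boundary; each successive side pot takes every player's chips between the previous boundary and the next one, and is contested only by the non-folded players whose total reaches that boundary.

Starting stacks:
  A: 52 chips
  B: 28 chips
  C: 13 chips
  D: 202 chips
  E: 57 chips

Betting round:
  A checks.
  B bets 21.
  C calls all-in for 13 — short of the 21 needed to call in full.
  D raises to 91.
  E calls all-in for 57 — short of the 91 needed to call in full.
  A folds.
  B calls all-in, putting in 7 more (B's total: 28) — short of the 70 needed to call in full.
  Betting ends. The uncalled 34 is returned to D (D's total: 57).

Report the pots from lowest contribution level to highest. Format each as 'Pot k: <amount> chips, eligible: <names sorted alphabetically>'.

Contributions (after 34 returned to D): B=28, C=13, D=57, E=57
Folded: A
Pot levels (distinct totals of non-folded players): 13, 28, 57
Layer 1-13: 13 each from B, C, D, E = 13*4 = 52 chips; eligible B, C, D, E
Layer 14-28: 15 each from B, D, E = 15*3 = 45 chips; eligible B, D, E
Layer 29-57: 29 each from D, E = 29*2 = 58 chips; eligible D, E

Pot 1: 52 chips, eligible: B, C, D, E
Pot 2: 45 chips, eligible: B, D, E
Pot 3: 58 chips, eligible: D, E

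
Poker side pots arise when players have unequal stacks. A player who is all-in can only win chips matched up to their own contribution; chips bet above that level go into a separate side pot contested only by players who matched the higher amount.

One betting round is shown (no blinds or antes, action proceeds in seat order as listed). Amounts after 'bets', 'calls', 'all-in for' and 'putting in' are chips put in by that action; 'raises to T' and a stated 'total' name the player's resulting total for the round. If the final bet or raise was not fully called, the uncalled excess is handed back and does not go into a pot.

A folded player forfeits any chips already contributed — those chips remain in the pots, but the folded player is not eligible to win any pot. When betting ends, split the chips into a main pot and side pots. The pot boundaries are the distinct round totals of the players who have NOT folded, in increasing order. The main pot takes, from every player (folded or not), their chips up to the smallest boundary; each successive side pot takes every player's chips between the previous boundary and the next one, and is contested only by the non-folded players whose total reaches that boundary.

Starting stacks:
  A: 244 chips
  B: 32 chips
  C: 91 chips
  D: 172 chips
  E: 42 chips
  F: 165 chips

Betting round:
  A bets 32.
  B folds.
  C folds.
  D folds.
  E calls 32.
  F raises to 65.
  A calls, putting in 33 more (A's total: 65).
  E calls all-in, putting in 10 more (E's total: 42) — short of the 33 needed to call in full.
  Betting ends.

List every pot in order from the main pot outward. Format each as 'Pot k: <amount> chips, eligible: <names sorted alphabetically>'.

Pot 1: 126 chips, eligible: A, E, F
Pot 2: 46 chips, eligible: A, F

Derivation:
Contributions: A=65, E=42, F=65
Folded: B, C, D
Pot levels (distinct totals of non-folded players): 42, 65
Layer 1-42: 42 each from A, E, F = 42*3 = 126 chips; eligible A, E, F
Layer 43-65: 23 each from A, F = 23*2 = 46 chips; eligible A, F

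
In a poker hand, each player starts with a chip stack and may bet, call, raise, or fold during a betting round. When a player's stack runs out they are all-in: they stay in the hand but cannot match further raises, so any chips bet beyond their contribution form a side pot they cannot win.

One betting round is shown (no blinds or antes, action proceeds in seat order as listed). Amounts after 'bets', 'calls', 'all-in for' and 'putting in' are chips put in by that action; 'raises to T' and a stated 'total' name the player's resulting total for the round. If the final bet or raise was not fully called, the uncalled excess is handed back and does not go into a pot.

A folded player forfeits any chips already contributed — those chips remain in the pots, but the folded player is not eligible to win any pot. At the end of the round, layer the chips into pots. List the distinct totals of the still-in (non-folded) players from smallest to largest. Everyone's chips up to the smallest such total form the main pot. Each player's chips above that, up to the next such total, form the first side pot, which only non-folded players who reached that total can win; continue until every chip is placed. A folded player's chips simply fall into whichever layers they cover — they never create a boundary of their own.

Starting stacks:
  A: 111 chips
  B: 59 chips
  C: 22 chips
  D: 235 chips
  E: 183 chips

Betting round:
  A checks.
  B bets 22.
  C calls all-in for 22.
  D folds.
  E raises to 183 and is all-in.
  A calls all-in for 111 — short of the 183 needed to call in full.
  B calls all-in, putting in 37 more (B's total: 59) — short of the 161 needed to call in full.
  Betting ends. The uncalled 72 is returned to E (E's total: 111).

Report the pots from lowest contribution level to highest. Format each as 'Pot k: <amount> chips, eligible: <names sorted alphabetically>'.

Contributions (after 72 returned to E): A=111, B=59, C=22, E=111
Folded: D
Pot levels (distinct totals of non-folded players): 22, 59, 111
Layer 1-22: 22 each from A, B, C, E = 22*4 = 88 chips; eligible A, B, C, E
Layer 23-59: 37 each from A, B, E = 37*3 = 111 chips; eligible A, B, E
Layer 60-111: 52 each from A, E = 52*2 = 104 chips; eligible A, E

Pot 1: 88 chips, eligible: A, B, C, E
Pot 2: 111 chips, eligible: A, B, E
Pot 3: 104 chips, eligible: A, E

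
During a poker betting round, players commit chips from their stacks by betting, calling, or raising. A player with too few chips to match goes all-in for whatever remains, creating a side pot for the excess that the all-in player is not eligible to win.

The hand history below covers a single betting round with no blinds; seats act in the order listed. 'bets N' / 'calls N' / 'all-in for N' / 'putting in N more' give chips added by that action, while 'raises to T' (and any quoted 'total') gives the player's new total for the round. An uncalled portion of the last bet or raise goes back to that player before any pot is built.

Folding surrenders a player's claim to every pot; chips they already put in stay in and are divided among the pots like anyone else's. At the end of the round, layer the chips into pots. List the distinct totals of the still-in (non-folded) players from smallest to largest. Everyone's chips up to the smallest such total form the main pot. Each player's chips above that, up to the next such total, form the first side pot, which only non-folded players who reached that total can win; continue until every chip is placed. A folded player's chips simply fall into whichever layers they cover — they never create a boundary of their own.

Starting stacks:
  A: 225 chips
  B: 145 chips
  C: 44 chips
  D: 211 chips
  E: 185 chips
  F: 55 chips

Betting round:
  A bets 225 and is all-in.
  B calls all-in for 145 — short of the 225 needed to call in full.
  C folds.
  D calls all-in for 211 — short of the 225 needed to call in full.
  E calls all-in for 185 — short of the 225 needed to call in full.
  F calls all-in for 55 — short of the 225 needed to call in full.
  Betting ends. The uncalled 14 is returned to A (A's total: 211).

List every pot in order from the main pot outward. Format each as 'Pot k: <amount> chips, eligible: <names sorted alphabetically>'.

Contributions (after 14 returned to A): A=211, B=145, D=211, E=185, F=55
Folded: C
Pot levels (distinct totals of non-folded players): 55, 145, 185, 211
Layer 1-55: 55 each from A, B, D, E, F = 55*5 = 275 chips; eligible A, B, D, E, F
Layer 56-145: 90 each from A, B, D, E = 90*4 = 360 chips; eligible A, B, D, E
Layer 146-185: 40 each from A, D, E = 40*3 = 120 chips; eligible A, D, E
Layer 186-211: 26 each from A, D = 26*2 = 52 chips; eligible A, D

Pot 1: 275 chips, eligible: A, B, D, E, F
Pot 2: 360 chips, eligible: A, B, D, E
Pot 3: 120 chips, eligible: A, D, E
Pot 4: 52 chips, eligible: A, D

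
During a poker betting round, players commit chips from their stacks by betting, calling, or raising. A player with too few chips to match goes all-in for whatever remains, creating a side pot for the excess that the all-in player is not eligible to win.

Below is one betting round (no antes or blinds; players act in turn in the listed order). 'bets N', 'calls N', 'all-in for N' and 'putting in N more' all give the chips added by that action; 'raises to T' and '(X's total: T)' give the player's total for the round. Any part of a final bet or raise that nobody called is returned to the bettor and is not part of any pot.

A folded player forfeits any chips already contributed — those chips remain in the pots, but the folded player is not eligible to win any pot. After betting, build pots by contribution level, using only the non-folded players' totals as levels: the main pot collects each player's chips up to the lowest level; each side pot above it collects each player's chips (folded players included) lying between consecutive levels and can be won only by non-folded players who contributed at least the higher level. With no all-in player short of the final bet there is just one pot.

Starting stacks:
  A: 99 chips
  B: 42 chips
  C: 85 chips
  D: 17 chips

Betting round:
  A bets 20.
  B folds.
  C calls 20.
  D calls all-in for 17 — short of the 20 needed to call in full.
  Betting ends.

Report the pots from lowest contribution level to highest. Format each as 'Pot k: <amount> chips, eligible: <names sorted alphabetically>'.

Pot 1: 51 chips, eligible: A, C, D
Pot 2: 6 chips, eligible: A, C

Derivation:
Contributions: A=20, C=20, D=17
Folded: B
Pot levels (distinct totals of non-folded players): 17, 20
Layer 1-17: 17 each from A, C, D = 17*3 = 51 chips; eligible A, C, D
Layer 18-20: 3 each from A, C = 3*2 = 6 chips; eligible A, C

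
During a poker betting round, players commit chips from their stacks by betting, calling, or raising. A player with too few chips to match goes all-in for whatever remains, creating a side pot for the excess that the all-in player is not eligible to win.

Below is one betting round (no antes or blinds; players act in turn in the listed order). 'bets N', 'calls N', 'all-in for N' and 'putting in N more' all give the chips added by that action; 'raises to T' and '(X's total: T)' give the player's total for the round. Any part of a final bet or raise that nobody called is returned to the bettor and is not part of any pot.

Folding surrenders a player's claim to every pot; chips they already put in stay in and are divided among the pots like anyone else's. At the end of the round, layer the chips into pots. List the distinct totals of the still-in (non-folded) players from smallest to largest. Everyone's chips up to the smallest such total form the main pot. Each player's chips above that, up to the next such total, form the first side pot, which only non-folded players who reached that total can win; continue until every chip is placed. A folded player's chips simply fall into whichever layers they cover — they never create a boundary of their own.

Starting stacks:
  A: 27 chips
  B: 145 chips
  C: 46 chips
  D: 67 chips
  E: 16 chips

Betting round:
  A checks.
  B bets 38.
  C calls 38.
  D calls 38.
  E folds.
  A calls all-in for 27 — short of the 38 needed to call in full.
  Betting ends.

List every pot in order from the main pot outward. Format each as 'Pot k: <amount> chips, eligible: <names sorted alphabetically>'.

Pot 1: 108 chips, eligible: A, B, C, D
Pot 2: 33 chips, eligible: B, C, D

Derivation:
Contributions: A=27, B=38, C=38, D=38
Folded: E
Pot levels (distinct totals of non-folded players): 27, 38
Layer 1-27: 27 each from A, B, C, D = 27*4 = 108 chips; eligible A, B, C, D
Layer 28-38: 11 each from B, C, D = 11*3 = 33 chips; eligible B, C, D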